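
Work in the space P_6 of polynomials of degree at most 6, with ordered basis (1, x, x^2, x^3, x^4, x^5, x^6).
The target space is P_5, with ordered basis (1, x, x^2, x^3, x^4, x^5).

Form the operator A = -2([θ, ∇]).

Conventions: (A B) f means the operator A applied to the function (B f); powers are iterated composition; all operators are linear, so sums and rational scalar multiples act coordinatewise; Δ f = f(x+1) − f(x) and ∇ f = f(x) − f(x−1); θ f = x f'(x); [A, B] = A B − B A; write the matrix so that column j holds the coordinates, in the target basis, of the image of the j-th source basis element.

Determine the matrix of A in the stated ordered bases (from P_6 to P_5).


image of 1: 0
image of x: 2
image of x^2: 4x - 4
image of x^3: 6x^2 - 12x + 6
image of x^4: 8x^3 - 24x^2 + 24x - 8
image of x^5: 10x^4 - 40x^3 + 60x^2 - 40x + 10
image of x^6: 12x^5 - 60x^4 + 120x^3 - 120x^2 + 60x - 12
each image's coordinates form column j of the matrix

the matrix is [[0, 2, -4, 6, -8, 10, -12]; [0, 0, 4, -12, 24, -40, 60]; [0, 0, 0, 6, -24, 60, -120]; [0, 0, 0, 0, 8, -40, 120]; [0, 0, 0, 0, 0, 10, -60]; [0, 0, 0, 0, 0, 0, 12]] (rows listed top to bottom)


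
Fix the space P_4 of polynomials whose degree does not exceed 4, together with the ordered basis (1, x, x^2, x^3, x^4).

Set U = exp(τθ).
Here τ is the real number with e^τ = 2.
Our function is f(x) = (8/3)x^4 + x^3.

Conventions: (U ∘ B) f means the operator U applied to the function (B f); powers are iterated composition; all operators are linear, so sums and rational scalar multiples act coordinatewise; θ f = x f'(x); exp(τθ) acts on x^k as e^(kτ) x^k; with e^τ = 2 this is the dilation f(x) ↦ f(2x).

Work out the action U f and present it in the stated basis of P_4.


exp(τθ) x^k = e^(kτ) x^k; with e^τ = 2 this sends x^k to 2^k x^k
x^3 ↦ 8 x^3
x^4 ↦ 16 x^4
applying this coordinatewise to f: exp(τθ) f = (128/3)x^4 + 8x^3

g(x) = (128/3)x^4 + 8x^3


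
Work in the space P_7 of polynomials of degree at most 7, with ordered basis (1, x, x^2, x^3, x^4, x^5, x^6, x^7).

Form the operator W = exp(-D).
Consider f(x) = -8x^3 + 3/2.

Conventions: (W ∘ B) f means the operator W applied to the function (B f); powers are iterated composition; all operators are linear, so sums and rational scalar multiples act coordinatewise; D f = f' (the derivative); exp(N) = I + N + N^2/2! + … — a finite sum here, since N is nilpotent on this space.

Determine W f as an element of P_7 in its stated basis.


the result is g(x) = -8x^3 + 24x^2 - 24x + 19/2

order-1 term: 24x^2
order-2 term: -24x
order-3 term: 8
the series for exp(-D) f terminates at order 3
exp(-D) f = -8x^3 + 24x^2 - 24x + 19/2


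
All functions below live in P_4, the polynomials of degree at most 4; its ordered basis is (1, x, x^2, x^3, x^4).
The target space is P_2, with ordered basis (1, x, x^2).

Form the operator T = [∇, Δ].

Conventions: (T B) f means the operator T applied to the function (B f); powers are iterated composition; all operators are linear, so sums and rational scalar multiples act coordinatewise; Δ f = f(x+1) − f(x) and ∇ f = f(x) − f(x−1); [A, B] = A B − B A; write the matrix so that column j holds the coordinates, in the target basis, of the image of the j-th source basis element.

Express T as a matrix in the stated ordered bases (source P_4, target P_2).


the matrix is [[0, 0, 0, 0, 0]; [0, 0, 0, 0, 0]; [0, 0, 0, 0, 0]] (rows listed top to bottom)

image of 1: 0
image of x: 0
image of x^2: 0
image of x^3: 0
image of x^4: 0
each image's coordinates form column j of the matrix


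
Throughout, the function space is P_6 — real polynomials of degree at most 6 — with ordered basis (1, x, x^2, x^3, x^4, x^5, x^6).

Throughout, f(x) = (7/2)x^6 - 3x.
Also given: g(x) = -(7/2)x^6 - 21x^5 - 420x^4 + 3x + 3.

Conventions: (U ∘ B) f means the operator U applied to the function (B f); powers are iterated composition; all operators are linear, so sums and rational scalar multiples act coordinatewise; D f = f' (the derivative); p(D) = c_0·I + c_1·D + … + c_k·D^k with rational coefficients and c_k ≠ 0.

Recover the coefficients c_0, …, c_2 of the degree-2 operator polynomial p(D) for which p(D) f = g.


D^0 f = (7/2)x^6 - 3x
D^1 f = 21x^5 - 3
D^2 f = 105x^4
matching coefficients of g against c_0 f + c_1 Df + … from the top degree down determines the c_i
solution: c_0 = -1, c_1 = -1, c_2 = -4

c_0 = -1, c_1 = -1, c_2 = -4


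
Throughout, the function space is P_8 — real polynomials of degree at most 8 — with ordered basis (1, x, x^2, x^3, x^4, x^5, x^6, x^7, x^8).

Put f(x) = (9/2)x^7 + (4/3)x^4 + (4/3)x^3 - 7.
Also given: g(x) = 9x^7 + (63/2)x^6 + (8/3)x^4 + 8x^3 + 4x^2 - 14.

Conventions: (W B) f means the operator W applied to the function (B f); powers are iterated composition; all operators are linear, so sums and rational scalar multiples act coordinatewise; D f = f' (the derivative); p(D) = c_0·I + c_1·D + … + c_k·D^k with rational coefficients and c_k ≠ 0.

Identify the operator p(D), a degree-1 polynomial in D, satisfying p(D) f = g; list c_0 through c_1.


c_0 = 2, c_1 = 1

D^0 f = (9/2)x^7 + (4/3)x^4 + (4/3)x^3 - 7
D^1 f = (63/2)x^6 + (16/3)x^3 + 4x^2
matching coefficients of g against c_0 f + c_1 Df + … from the top degree down determines the c_i
solution: c_0 = 2, c_1 = 1


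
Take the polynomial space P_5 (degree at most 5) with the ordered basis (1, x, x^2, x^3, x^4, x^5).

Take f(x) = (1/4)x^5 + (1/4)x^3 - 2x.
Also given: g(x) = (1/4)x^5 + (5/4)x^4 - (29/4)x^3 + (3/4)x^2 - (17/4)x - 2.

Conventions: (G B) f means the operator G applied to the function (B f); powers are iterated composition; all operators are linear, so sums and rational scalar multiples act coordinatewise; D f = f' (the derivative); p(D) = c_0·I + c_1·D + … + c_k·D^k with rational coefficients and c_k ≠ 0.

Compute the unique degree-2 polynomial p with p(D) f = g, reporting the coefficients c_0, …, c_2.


D^0 f = (1/4)x^5 + (1/4)x^3 - 2x
D^1 f = (5/4)x^4 + (3/4)x^2 - 2
D^2 f = 5x^3 + (3/2)x
matching coefficients of g against c_0 f + c_1 Df + … from the top degree down determines the c_i
solution: c_0 = 1, c_1 = 1, c_2 = -3/2

p(D) = I + D − (3/2)·D^2, i.e. c_0 = 1, c_1 = 1, c_2 = -3/2


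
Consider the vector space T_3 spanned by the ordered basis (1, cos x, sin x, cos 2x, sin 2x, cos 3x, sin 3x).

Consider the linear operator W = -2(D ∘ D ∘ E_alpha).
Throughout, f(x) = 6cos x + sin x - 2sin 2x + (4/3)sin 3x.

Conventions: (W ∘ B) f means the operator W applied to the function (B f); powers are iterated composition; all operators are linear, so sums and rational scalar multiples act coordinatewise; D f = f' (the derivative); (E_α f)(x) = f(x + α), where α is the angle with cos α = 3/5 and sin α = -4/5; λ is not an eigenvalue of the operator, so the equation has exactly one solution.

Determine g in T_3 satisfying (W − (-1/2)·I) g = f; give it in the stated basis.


the image equals g(x) = (236/109)cos x - (158/109)sin x - (512/2067)cos 2x + (116/2067)sin 2x + (4224/153701)cos 3x - (32696/461103)sin 3x

write g with unknown coordinates in the stated basis and equate coefficients in (W − (-1/2)·I) g = f
solving from the highest basis element down gives g = (236/109)cos x - (158/109)sin x - (512/2067)cos 2x + (116/2067)sin 2x + (4224/153701)cos 3x - (32696/461103)sin 3x
check: W g = (536/109)cos x + (188/109)sin x + (256/2067)cos 2x - (4192/2067)sin 2x - (2112/153701)cos 3x + (210384/153701)sin 3x
so W g − (-1/2)·g = 6cos x + sin x - 2sin 2x + (4/3)sin 3x = f ✓


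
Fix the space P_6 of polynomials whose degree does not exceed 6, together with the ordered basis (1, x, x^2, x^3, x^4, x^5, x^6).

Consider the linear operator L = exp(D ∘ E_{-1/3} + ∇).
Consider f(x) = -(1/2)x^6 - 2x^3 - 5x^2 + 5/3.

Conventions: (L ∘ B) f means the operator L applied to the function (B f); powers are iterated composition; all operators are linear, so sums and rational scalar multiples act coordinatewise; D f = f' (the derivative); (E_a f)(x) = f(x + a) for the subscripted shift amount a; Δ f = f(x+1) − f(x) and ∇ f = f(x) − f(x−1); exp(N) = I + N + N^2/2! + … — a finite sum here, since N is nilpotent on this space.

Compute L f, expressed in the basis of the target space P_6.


the result is g(x) = -(1/2)x^6 - 6x^5 - (35/2)x^4 + (14/3)x^3 + (262/9)x^2 - (1136/27)x - 3877/162

order-1 term: -6x^5 + (25/2)x^4 - (40/3)x^3 - (61/18)x^2 - (356/27)x + 1001/162
order-2 term: -30x^4 + 100x^3 - (285/2)x^2 + (694/9)x - 533/18
order-3 term: -80x^3 + 300x^2 - 410x + 373/2
order-4 term: -120x^2 + 400x - 1070/3
order-5 term: -96x + 200
order-6 term: -32
the series for exp(D ∘ E_{-1/3} + ∇) f terminates at order 6
exp(D ∘ E_{-1/3} + ∇) f = -(1/2)x^6 - 6x^5 - (35/2)x^4 + (14/3)x^3 + (262/9)x^2 - (1136/27)x - 3877/162


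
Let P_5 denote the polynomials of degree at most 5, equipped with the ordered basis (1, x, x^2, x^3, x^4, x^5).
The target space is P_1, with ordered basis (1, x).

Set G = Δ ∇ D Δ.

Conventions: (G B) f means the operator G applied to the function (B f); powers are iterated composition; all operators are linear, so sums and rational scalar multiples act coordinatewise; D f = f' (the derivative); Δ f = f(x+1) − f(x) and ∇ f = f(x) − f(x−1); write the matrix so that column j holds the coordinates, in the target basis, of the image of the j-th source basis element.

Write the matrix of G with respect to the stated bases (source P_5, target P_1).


the matrix is [[0, 0, 0, 0, 24, 60]; [0, 0, 0, 0, 0, 120]] (rows listed top to bottom)

image of 1: 0
image of x: 0
image of x^2: 0
image of x^3: 0
image of x^4: 24
image of x^5: 120x + 60
each image's coordinates form column j of the matrix


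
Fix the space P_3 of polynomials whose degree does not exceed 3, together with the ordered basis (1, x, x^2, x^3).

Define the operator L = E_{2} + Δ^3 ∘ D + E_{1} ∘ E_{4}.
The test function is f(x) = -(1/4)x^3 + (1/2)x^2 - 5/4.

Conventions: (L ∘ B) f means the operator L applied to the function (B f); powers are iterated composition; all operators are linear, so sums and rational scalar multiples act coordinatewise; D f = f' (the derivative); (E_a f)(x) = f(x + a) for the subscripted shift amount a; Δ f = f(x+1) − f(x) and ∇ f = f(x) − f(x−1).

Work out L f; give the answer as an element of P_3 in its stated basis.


g(x) = -(1/2)x^3 - (17/4)x^2 - (59/4)x - 85/4

E_{2} f = -(1/4)x^3 - x^2 - x - 5/4
D f = -(3/4)x^2 + x
Δ D f = -(3/2)x + 1/4
Δ Δ D f = -3/2
Δ Δ Δ D f = 0
E_{4} f = -(1/4)x^3 - (5/2)x^2 - 8x - 37/4
E_{1} E_{4} f = -(1/4)x^3 - (13/4)x^2 - (55/4)x - 20
(E_{2} + Δ^3 ∘ D + E_{1} ∘ E_{4}) f = -(1/2)x^3 - (17/4)x^2 - (59/4)x - 85/4


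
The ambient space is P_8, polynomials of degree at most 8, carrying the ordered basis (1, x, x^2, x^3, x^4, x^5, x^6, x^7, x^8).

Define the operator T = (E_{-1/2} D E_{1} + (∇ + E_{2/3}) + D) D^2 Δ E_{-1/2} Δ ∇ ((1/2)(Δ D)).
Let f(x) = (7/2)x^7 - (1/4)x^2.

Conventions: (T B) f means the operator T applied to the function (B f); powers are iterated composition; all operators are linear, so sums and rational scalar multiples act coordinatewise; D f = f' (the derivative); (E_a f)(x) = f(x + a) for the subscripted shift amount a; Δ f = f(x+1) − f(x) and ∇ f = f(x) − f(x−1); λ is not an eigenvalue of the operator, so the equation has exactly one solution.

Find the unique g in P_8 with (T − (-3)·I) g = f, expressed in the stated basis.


write g with unknown coordinates in the stated basis and equate coefficients in (T − (-3)·I) g = f
solving from the highest basis element down gives g = (7/6)x^7 - (1/12)x^2 - 980
check: T g = 2940
so T g − (-3)·g = (7/2)x^7 - (1/4)x^2 = f ✓

g(x) = (7/6)x^7 - (1/12)x^2 - 980


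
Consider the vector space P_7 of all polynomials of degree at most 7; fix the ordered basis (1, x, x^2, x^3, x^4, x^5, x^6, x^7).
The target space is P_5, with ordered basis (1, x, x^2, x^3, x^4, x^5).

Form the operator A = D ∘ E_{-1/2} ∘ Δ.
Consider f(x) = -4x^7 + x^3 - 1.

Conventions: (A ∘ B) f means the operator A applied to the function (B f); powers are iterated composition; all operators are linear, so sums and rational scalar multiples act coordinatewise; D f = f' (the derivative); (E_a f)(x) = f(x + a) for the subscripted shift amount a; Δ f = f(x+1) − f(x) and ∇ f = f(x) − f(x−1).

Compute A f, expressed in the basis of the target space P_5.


g(x) = -168x^5 - 140x^3 - (9/2)x

Δ f = -28x^6 - 84x^5 - 140x^4 - 140x^3 - 81x^2 - 25x - 3
E_{-1/2} Δ f = -28x^6 - 35x^4 - (9/4)x^2 + 3/16
D E_{-1/2} Δ f = -168x^5 - 140x^3 - (9/2)x


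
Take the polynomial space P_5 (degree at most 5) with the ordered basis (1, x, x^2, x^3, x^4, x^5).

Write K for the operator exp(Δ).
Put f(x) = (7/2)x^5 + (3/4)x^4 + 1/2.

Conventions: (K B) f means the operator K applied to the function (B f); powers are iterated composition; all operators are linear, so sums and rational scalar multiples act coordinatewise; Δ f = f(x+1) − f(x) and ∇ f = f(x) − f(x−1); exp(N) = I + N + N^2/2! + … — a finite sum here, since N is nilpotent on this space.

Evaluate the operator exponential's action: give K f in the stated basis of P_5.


the result is g(x) = (7/2)x^5 + (73/4)x^4 + 73x^3 + 184x^2 + (555/2)x + 775/4

order-1 term: (35/2)x^4 + 38x^3 + (79/2)x^2 + (41/2)x + 17/4
order-2 term: 35x^3 + (219/2)x^2 + (263/2)x + 231/4
order-3 term: 35x^2 + 108x + 92
order-4 term: (35/2)x + 143/4
order-5 term: 7/2
the series for exp(Δ) f terminates at order 5
exp(Δ) f = (7/2)x^5 + (73/4)x^4 + 73x^3 + 184x^2 + (555/2)x + 775/4


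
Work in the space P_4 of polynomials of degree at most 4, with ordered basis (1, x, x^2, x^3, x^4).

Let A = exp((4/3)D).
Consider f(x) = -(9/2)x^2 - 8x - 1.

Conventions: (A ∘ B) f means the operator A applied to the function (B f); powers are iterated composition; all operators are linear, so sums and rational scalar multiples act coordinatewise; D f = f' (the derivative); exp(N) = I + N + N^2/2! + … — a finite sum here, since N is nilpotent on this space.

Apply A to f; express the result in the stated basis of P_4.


the image equals g(x) = -(9/2)x^2 - 20x - 59/3

order-1 term: -12x - 32/3
order-2 term: -8
the series for exp((4/3)D) f terminates at order 2
exp((4/3)D) f = -(9/2)x^2 - 20x - 59/3


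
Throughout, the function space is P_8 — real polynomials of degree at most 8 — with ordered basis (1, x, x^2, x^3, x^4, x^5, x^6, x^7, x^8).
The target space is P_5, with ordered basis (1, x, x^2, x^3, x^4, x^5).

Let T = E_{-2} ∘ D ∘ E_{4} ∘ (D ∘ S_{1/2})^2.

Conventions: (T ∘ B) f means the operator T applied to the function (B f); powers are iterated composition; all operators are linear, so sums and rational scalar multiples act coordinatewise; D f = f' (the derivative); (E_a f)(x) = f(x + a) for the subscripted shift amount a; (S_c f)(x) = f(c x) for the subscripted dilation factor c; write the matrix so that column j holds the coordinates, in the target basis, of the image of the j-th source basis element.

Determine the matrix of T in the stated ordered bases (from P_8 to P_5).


image of 1: 0
image of x: 0
image of x^2: 0
image of x^3: 3/16
image of x^4: (3/16)x + 3/8
image of x^5: (15/128)x^2 + (15/32)x + 15/32
image of x^6: (15/256)x^3 + (45/128)x^2 + (45/64)x + 15/32
image of x^7: (105/4096)x^4 + (105/512)x^3 + (315/512)x^2 + (105/128)x + 105/256
image of x^8: (21/2048)x^5 + (105/1024)x^4 + (105/256)x^3 + (105/128)x^2 + (105/128)x + 21/64
each image's coordinates form column j of the matrix

the matrix is [[0, 0, 0, 3/16, 3/8, 15/32, 15/32, 105/256, 21/64]; [0, 0, 0, 0, 3/16, 15/32, 45/64, 105/128, 105/128]; [0, 0, 0, 0, 0, 15/128, 45/128, 315/512, 105/128]; [0, 0, 0, 0, 0, 0, 15/256, 105/512, 105/256]; [0, 0, 0, 0, 0, 0, 0, 105/4096, 105/1024]; [0, 0, 0, 0, 0, 0, 0, 0, 21/2048]] (rows listed top to bottom)


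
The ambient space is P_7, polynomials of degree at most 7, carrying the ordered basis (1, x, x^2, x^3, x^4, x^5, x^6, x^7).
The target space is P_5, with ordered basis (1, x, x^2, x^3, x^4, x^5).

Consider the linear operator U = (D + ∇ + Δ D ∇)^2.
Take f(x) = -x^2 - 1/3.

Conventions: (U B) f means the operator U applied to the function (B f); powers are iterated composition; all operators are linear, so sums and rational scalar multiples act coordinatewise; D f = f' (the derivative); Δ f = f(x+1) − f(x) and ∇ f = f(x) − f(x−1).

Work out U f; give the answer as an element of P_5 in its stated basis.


D f = -2x
∇ f = -2x + 1
∇ f = -2x + 1
D ∇ f = -2
Δ D ∇ f = 0
(D + ∇ + Δ D ∇) f = -4x + 1
D (D + ∇ + Δ D ∇) f = -4
∇ (D + ∇ + Δ D ∇) f = -4
∇ (D + ∇ + Δ D ∇) f = -4
D ∇ (D + ∇ + Δ D ∇) f = 0
Δ D ∇ (D + ∇ + Δ D ∇) f = 0
(D + ∇ + Δ D ∇) (D + ∇ + Δ D ∇) f = -8

g(x) = -8


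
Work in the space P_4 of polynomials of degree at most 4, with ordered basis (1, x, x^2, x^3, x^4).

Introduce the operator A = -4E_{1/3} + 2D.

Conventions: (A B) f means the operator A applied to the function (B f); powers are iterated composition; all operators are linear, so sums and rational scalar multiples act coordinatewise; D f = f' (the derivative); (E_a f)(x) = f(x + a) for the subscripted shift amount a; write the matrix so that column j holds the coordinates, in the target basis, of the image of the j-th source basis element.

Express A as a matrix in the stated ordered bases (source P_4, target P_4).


image of 1: -4
image of x: -4x + 2/3
image of x^2: -4x^2 + (4/3)x - 4/9
image of x^3: -4x^3 + 2x^2 - (4/3)x - 4/27
image of x^4: -4x^4 + (8/3)x^3 - (8/3)x^2 - (16/27)x - 4/81
each image's coordinates form column j of the matrix

the matrix is [[-4, 2/3, -4/9, -4/27, -4/81]; [0, -4, 4/3, -4/3, -16/27]; [0, 0, -4, 2, -8/3]; [0, 0, 0, -4, 8/3]; [0, 0, 0, 0, -4]] (rows listed top to bottom)


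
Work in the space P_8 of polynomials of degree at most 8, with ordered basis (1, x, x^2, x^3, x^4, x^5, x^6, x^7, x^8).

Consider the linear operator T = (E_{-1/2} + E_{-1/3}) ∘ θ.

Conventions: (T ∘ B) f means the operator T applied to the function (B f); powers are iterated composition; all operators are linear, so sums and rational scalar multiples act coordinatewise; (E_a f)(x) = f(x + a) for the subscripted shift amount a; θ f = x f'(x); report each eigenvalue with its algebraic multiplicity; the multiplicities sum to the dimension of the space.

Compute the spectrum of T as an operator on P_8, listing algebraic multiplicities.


λ = 0 (multiplicity 1), λ = 2 (multiplicity 1), λ = 4 (multiplicity 1), λ = 6 (multiplicity 1), λ = 8 (multiplicity 1), λ = 10 (multiplicity 1), λ = 12 (multiplicity 1), λ = 14 (multiplicity 1), λ = 16 (multiplicity 1)

image of 1: 0
image of x: 2x - 5/6
image of x^2: 4x^2 - (10/3)x + 13/18
image of x^3: 6x^3 - (15/2)x^2 + (13/4)x - 35/72
image of x^4: 8x^4 - (40/3)x^3 + (26/3)x^2 - (70/27)x + 97/324
image of x^5: 10x^5 - (125/6)x^4 + (325/18)x^3 - (875/108)x^2 + (2425/1296)x - 1375/7776
image of x^6: 12x^6 - 30x^5 + (65/2)x^4 - (175/9)x^3 + (485/72)x^2 - (275/216)x + 793/7776
image of x^7: 14x^7 - (245/6)x^6 + (637/12)x^5 - (8575/216)x^4 + (23765/1296)x^3 - (13475/2592)x^2 + (38857/46656)x - 16205/279936
image of x^8: 16x^8 - (160/3)x^7 + (728/9)x^6 - (1960/27)x^5 + (3395/81)x^4 - (3850/243)x^3 + (5551/1458)x^2 - (2315/4374)x + 6817/209952
the matrix is upper triangular; its diagonal is (0, 2, 4, 6, 8, 10, 12, 14, 16)
for a triangular matrix the eigenvalues are the diagonal entries, with algebraic multiplicity their repetition count


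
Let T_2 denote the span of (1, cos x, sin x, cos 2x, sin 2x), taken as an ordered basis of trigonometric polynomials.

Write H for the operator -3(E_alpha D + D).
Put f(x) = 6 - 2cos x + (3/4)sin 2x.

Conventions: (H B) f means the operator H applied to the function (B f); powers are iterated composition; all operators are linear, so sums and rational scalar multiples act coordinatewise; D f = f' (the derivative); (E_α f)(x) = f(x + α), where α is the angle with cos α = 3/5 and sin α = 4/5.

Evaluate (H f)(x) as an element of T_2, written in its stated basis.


the result is g(x) = -(24/5)cos x - (48/5)sin x - (81/25)cos 2x + (108/25)sin 2x

D f = 2sin x + (3/2)cos 2x
E_alpha D f = (8/5)cos x + (6/5)sin x - (21/50)cos 2x - (36/25)sin 2x
D f = 2sin x + (3/2)cos 2x
(E_alpha D + D) f = (8/5)cos x + (16/5)sin x + (27/25)cos 2x - (36/25)sin 2x
(-3(E_alpha D + D)) f = -(24/5)cos x - (48/5)sin x - (81/25)cos 2x + (108/25)sin 2x


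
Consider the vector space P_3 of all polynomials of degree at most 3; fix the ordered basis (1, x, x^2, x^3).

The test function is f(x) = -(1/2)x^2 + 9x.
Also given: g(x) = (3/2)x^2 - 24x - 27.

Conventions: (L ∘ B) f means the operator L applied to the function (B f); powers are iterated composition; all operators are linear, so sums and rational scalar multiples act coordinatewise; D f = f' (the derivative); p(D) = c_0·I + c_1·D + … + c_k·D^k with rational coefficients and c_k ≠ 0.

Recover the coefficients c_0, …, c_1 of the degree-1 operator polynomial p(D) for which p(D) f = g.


c_0 = -3, c_1 = -3

D^0 f = -(1/2)x^2 + 9x
D^1 f = -x + 9
matching coefficients of g against c_0 f + c_1 Df + … from the top degree down determines the c_i
solution: c_0 = -3, c_1 = -3


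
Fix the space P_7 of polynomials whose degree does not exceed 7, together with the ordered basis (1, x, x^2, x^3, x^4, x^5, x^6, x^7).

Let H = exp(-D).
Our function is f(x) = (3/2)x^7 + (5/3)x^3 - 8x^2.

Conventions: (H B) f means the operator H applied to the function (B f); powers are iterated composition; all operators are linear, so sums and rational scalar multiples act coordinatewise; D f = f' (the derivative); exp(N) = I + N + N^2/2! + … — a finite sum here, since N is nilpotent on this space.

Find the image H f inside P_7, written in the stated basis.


order-1 term: -(21/2)x^6 - 5x^2 + 16x
order-2 term: (63/2)x^5 + 5x - 8
order-3 term: -(105/2)x^4 - 5/3
order-4 term: (105/2)x^3
order-5 term: -(63/2)x^2
order-6 term: (21/2)x
order-7 term: -3/2
the series for exp(-D) f terminates at order 7
exp(-D) f = (3/2)x^7 - (21/2)x^6 + (63/2)x^5 - (105/2)x^4 + (325/6)x^3 - (89/2)x^2 + (63/2)x - 67/6

the result is g(x) = (3/2)x^7 - (21/2)x^6 + (63/2)x^5 - (105/2)x^4 + (325/6)x^3 - (89/2)x^2 + (63/2)x - 67/6


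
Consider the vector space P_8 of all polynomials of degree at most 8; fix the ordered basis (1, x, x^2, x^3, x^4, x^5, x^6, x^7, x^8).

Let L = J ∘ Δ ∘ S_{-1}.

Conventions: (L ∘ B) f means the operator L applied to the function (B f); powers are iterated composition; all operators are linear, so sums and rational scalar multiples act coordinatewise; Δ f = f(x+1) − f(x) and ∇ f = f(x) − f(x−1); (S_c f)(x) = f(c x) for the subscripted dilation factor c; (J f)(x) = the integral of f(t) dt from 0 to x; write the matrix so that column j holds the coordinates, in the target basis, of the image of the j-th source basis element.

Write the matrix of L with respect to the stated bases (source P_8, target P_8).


image of 1: 0
image of x: -x
image of x^2: x^2 + x
image of x^3: -x^3 - (3/2)x^2 - x
image of x^4: x^4 + 2x^3 + 2x^2 + x
image of x^5: -x^5 - (5/2)x^4 - (10/3)x^3 - (5/2)x^2 - x
image of x^6: x^6 + 3x^5 + 5x^4 + 5x^3 + 3x^2 + x
image of x^7: -x^7 - (7/2)x^6 - 7x^5 - (35/4)x^4 - 7x^3 - (7/2)x^2 - x
image of x^8: x^8 + 4x^7 + (28/3)x^6 + 14x^5 + 14x^4 + (28/3)x^3 + 4x^2 + x
each image's coordinates form column j of the matrix

the matrix is [[0, 0, 0, 0, 0, 0, 0, 0, 0]; [0, -1, 1, -1, 1, -1, 1, -1, 1]; [0, 0, 1, -3/2, 2, -5/2, 3, -7/2, 4]; [0, 0, 0, -1, 2, -10/3, 5, -7, 28/3]; [0, 0, 0, 0, 1, -5/2, 5, -35/4, 14]; [0, 0, 0, 0, 0, -1, 3, -7, 14]; [0, 0, 0, 0, 0, 0, 1, -7/2, 28/3]; [0, 0, 0, 0, 0, 0, 0, -1, 4]; [0, 0, 0, 0, 0, 0, 0, 0, 1]] (rows listed top to bottom)


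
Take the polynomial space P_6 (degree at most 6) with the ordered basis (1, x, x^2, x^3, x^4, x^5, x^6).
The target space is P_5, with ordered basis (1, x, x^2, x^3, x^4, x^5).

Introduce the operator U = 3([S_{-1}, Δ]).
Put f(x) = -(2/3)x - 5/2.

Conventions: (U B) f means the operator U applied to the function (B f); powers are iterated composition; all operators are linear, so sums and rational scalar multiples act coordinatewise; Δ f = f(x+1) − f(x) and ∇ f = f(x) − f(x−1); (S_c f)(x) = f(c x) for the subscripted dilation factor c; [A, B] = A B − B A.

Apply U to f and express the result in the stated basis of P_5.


Δ f = -2/3
S_{-1} Δ f = -2/3
S_{-1} f = (2/3)x - 5/2
Δ S_{-1} f = 2/3
[S_{-1}, Δ] f = -4/3
(3([S_{-1}, Δ])) f = -4

g(x) = -4


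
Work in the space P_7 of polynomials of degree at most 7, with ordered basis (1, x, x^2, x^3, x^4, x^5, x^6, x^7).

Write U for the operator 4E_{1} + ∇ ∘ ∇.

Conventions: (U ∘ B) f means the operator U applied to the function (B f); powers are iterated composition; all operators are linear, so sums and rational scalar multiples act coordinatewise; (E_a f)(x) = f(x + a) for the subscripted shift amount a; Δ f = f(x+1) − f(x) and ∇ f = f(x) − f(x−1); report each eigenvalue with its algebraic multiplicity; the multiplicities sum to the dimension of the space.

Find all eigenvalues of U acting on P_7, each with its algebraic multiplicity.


image of 1: 4
image of x: 4x + 4
image of x^2: 4x^2 + 8x + 6
image of x^3: 4x^3 + 12x^2 + 18x - 2
image of x^4: 4x^4 + 16x^3 + 36x^2 - 8x + 18
image of x^5: 4x^5 + 20x^4 + 60x^3 - 20x^2 + 90x - 26
image of x^6: 4x^6 + 24x^5 + 90x^4 - 40x^3 + 270x^2 - 156x + 66
image of x^7: 4x^7 + 28x^6 + 126x^5 - 70x^4 + 630x^3 - 546x^2 + 462x - 122
the matrix is upper triangular; its diagonal is (4, 4, 4, 4, 4, 4, 4, 4)
for a triangular matrix the eigenvalues are the diagonal entries, with algebraic multiplicity their repetition count

λ = 4 (multiplicity 8)


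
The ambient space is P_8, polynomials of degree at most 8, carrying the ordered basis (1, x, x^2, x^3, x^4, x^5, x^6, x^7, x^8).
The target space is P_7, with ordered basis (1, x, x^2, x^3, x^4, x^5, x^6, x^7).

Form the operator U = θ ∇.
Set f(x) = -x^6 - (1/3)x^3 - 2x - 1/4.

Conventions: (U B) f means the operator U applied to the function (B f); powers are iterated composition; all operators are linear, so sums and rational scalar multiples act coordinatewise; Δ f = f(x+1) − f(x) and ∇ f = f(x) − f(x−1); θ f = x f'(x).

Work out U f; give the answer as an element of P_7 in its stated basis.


∇ f = -6x^5 + 15x^4 - 20x^3 + 14x^2 - 5x - 4/3
θ ∇ f = -30x^5 + 60x^4 - 60x^3 + 28x^2 - 5x

g(x) = -30x^5 + 60x^4 - 60x^3 + 28x^2 - 5x


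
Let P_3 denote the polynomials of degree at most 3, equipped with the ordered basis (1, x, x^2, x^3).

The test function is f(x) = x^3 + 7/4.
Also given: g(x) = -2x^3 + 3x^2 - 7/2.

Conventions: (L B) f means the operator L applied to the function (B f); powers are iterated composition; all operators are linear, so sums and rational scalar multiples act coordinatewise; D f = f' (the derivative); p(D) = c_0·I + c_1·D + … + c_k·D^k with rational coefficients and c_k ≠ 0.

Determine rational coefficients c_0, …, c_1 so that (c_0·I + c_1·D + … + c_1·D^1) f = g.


D^0 f = x^3 + 7/4
D^1 f = 3x^2
matching coefficients of g against c_0 f + c_1 Df + … from the top degree down determines the c_i
solution: c_0 = -2, c_1 = 1

p(D) = -2·I + D, i.e. c_0 = -2, c_1 = 1


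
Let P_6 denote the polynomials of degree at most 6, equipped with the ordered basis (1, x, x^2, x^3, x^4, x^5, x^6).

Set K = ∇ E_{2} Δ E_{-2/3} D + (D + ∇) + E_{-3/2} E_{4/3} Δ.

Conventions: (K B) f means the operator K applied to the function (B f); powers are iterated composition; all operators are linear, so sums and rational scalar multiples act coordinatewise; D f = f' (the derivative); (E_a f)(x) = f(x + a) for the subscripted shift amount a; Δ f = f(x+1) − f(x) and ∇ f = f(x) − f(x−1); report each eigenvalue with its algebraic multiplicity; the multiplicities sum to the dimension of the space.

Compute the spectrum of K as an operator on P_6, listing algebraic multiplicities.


λ = 0 (multiplicity 7)

image of 1: 0
image of x: 3
image of x^2: 6x - 1/3
image of x^3: 9x^2 - x + 91/12
image of x^4: 12x^3 - 2x^2 + (91/3)x + 850/27
image of x^5: 15x^4 - (10/3)x^3 + (455/6)x^2 + (4250/27)x + 153017/1296
image of x^6: 18x^5 - 5x^4 + (455/3)x^3 + (4250/9)x^2 + (153017/216)x + 235729/648
the matrix is upper triangular; its diagonal is (0, 0, 0, 0, 0, 0, 0)
for a triangular matrix the eigenvalues are the diagonal entries, with algebraic multiplicity their repetition count


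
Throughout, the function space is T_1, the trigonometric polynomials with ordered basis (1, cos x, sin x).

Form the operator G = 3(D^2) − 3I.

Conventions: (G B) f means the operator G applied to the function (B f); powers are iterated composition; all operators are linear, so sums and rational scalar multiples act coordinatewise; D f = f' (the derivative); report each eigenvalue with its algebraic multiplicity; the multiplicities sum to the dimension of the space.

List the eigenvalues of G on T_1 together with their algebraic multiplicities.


λ = -6 (multiplicity 2), λ = -3 (multiplicity 1)

image of 1: -3
image of cos x: -6cos x
image of sin x: -6sin x
the matrix is diagonal; its diagonal is (-3, -6, -6)
for a triangular matrix the eigenvalues are the diagonal entries, with algebraic multiplicity their repetition count


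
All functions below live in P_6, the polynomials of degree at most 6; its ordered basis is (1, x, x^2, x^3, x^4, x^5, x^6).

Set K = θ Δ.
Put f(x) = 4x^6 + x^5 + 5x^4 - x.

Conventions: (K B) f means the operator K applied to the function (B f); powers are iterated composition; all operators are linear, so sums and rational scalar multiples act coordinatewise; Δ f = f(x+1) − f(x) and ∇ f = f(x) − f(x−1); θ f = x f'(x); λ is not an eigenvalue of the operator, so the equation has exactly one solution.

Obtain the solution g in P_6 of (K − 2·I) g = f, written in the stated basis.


g(x) = -2x^6 - (61/2)x^5 - (735/2)x^4 - (5445/2)x^3 - (21415/2)x^2 - 15608x

write g with unknown coordinates in the stated basis and equate coefficients in (K − 2·I) g = f
solving from the highest basis element down gives g = -2x^6 - (61/2)x^5 - (735/2)x^4 - (5445/2)x^3 - (21415/2)x^2 - 15608x
check: K g = -60x^5 - 730x^4 - 5445x^3 - 21415x^2 - 31217x
so K g − 2·g = 4x^6 + x^5 + 5x^4 - x = f ✓


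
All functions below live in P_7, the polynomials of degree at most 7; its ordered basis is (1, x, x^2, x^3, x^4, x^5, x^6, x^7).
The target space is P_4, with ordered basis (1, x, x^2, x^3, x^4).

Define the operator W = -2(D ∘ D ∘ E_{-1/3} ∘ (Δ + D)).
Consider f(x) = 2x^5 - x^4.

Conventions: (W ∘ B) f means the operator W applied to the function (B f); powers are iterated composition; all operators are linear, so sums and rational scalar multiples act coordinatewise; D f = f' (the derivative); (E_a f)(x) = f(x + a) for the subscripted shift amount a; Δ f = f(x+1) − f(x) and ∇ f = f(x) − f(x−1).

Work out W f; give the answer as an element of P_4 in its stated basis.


g(x) = -480x^2 + 176x - 184/3

Δ f = 10x^4 + 16x^3 + 14x^2 + 6x + 1
D f = 10x^4 - 4x^3
(Δ + D) f = 20x^4 + 12x^3 + 14x^2 + 6x + 1
E_{-1/3} (Δ + D) f = 20x^4 - (44/3)x^3 + (46/3)x^2 - (62/27)x + 29/81
D E_{-1/3} (Δ + D) f = 80x^3 - 44x^2 + (92/3)x - 62/27
D D E_{-1/3} (Δ + D) f = 240x^2 - 88x + 92/3
(-2(D ∘ D ∘ E_{-1/3} ∘ (Δ + D))) f = -480x^2 + 176x - 184/3


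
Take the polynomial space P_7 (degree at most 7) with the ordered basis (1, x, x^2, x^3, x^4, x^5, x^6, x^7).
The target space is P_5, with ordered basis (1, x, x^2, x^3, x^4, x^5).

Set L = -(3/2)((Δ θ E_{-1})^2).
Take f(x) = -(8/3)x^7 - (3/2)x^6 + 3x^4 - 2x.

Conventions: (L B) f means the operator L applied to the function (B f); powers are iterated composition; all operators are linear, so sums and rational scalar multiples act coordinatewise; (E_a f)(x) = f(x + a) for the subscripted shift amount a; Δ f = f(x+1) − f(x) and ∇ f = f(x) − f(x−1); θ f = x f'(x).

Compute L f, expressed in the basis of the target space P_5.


E_{-1} f = -(8/3)x^7 + (103/6)x^6 - 47x^5 + (443/6)x^4 - (226/3)x^3 + (103/2)x^2 - (71/3)x + 37/6
θ E_{-1} f = -(56/3)x^7 + 103x^6 - 235x^5 + (886/3)x^4 - 226x^3 + 103x^2 - (71/3)x
Δ θ E_{-1} f = -(392/3)x^6 + 226x^5 - (850/3)x^4 + 238x^3 - 103x^2 + (65/3)x - 2
E_{-1} (Δ θ E_{-1}) f = -(392/3)x^6 + 1010x^5 - (10120/3)x^4 + (18734/3)x^3 - 6737x^2 + 3989x - 3014/3
θ E_{-1} (Δ θ E_{-1}) f = -784x^6 + 5050x^5 - (40480/3)x^4 + 18734x^3 - 13474x^2 + 3989x
Δ θ E_{-1} (Δ θ E_{-1}) f = -4704x^5 + 13490x^4 - (57460/3)x^3 + 13982x^2 - (12520/3)x + 65/3
(-(3/2)((Δ θ E_{-1})^2)) f = 7056x^5 - 20235x^4 + 28730x^3 - 20973x^2 + 6260x - 65/2

the result is g(x) = 7056x^5 - 20235x^4 + 28730x^3 - 20973x^2 + 6260x - 65/2


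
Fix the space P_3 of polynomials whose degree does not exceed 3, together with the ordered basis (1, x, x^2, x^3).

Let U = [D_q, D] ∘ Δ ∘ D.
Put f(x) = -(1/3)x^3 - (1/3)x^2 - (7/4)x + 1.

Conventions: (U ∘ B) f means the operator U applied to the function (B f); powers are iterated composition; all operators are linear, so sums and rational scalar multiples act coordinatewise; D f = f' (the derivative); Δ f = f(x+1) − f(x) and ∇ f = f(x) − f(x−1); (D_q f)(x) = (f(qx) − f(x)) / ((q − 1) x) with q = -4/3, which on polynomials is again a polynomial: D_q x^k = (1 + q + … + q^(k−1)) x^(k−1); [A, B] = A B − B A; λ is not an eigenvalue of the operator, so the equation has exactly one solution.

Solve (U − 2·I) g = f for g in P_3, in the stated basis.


the image equals g(x) = (1/6)x^3 + (1/6)x^2 + (7/8)x - 1/2

write g with unknown coordinates in the stated basis and equate coefficients in (U − 2·I) g = f
solving from the highest basis element down gives g = (1/6)x^3 + (1/6)x^2 + (7/8)x - 1/2
check: U g = 0
so U g − 2·g = -(1/3)x^3 - (1/3)x^2 - (7/4)x + 1 = f ✓


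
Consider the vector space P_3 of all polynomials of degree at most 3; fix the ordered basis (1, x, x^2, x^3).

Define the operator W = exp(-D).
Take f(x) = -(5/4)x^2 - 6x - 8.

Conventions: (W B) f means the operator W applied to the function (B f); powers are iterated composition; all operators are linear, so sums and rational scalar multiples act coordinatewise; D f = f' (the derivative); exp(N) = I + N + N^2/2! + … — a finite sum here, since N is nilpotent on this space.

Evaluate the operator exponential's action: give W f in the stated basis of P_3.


g(x) = -(5/4)x^2 - (7/2)x - 13/4

order-1 term: (5/2)x + 6
order-2 term: -5/4
the series for exp(-D) f terminates at order 2
exp(-D) f = -(5/4)x^2 - (7/2)x - 13/4


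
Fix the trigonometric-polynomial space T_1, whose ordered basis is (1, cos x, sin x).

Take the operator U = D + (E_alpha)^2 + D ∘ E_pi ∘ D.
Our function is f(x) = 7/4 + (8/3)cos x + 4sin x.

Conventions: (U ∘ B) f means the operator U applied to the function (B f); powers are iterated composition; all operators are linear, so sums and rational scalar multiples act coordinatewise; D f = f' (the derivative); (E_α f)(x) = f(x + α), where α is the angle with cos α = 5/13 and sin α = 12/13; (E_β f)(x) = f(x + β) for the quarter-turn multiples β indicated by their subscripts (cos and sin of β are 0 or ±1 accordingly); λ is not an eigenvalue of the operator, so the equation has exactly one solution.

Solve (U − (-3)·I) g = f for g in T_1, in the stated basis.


write g with unknown coordinates in the stated basis and equate coefficients in (U − (-3)·I) g = f
solving from the highest basis element down gives g = 7/16 + (494/3495)cos x + (4498/3495)sin x
check: U g = 7/16 + (7838/3495)cos x + (162/1165)sin x
so U g − (-3)·g = 7/4 + (8/3)cos x + 4sin x = f ✓

the result is g(x) = 7/16 + (494/3495)cos x + (4498/3495)sin x


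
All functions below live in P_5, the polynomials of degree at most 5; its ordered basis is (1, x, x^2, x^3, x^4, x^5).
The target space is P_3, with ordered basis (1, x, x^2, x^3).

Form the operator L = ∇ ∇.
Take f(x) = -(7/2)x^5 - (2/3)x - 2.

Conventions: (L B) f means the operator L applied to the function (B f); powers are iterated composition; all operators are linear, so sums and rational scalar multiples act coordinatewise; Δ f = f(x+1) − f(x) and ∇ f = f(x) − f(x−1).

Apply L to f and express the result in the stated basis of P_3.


the result is g(x) = -70x^3 + 210x^2 - 245x + 105

∇ f = -(35/2)x^4 + 35x^3 - 35x^2 + (35/2)x - 25/6
∇ ∇ f = -70x^3 + 210x^2 - 245x + 105


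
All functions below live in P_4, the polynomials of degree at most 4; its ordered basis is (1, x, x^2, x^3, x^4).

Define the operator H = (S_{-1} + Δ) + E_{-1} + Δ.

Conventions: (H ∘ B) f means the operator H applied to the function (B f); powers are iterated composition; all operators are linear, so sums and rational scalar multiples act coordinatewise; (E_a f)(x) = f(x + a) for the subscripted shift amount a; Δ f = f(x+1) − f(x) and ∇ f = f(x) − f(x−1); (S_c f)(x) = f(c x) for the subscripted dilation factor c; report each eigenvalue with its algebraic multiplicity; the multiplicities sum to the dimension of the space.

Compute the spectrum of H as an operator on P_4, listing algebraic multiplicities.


image of 1: 2
image of x: 1
image of x^2: 2x^2 + 2x + 3
image of x^3: 3x^2 + 9x + 1
image of x^4: 2x^4 + 4x^3 + 18x^2 + 4x + 3
the matrix is upper triangular; its diagonal is (2, 0, 2, 0, 2)
for a triangular matrix the eigenvalues are the diagonal entries, with algebraic multiplicity their repetition count

λ = 0 (multiplicity 2), λ = 2 (multiplicity 3)


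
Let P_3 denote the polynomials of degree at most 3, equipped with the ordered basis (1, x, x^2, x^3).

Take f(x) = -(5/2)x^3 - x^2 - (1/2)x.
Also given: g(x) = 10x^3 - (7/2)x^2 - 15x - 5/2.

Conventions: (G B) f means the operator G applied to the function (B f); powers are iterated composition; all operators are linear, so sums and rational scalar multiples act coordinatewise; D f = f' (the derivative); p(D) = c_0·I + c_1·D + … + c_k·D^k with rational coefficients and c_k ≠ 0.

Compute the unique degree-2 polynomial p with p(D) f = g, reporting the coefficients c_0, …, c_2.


p(D) = -4·I + D + D^2, i.e. c_0 = -4, c_1 = 1, c_2 = 1

D^0 f = -(5/2)x^3 - x^2 - (1/2)x
D^1 f = -(15/2)x^2 - 2x - 1/2
D^2 f = -15x - 2
matching coefficients of g against c_0 f + c_1 Df + … from the top degree down determines the c_i
solution: c_0 = -4, c_1 = 1, c_2 = 1


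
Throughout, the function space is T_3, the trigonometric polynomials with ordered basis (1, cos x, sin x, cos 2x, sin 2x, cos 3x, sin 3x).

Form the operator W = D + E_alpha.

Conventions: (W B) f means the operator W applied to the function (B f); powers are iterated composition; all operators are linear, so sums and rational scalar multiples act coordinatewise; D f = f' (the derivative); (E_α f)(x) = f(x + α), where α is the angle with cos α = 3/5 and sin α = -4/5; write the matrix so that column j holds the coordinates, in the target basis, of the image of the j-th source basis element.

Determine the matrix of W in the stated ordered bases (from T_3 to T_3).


the matrix is [[1, 0, 0, 0, 0, 0, 0]; [0, 3/5, 1/5, 0, 0, 0, 0]; [0, -1/5, 3/5, 0, 0, 0, 0]; [0, 0, 0, -7/25, 26/25, 0, 0]; [0, 0, 0, -26/25, -7/25, 0, 0]; [0, 0, 0, 0, 0, -117/125, 331/125]; [0, 0, 0, 0, 0, -331/125, -117/125]] (rows listed top to bottom)

image of 1: 1
image of cos x: (3/5)cos x - (1/5)sin x
image of sin x: (1/5)cos x + (3/5)sin x
image of cos 2x: -(7/25)cos 2x - (26/25)sin 2x
image of sin 2x: (26/25)cos 2x - (7/25)sin 2x
image of cos 3x: -(117/125)cos 3x - (331/125)sin 3x
image of sin 3x: (331/125)cos 3x - (117/125)sin 3x
each image's coordinates form column j of the matrix


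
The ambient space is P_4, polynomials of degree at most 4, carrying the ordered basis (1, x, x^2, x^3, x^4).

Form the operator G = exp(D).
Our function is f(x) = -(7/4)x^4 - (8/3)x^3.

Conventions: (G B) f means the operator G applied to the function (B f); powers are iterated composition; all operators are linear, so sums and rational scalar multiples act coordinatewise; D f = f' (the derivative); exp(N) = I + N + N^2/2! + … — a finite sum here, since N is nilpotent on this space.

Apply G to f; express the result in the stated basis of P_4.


g(x) = -(7/4)x^4 - (29/3)x^3 - (37/2)x^2 - 15x - 53/12

order-1 term: -7x^3 - 8x^2
order-2 term: -(21/2)x^2 - 8x
order-3 term: -7x - 8/3
order-4 term: -7/4
the series for exp(D) f terminates at order 4
exp(D) f = -(7/4)x^4 - (29/3)x^3 - (37/2)x^2 - 15x - 53/12
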